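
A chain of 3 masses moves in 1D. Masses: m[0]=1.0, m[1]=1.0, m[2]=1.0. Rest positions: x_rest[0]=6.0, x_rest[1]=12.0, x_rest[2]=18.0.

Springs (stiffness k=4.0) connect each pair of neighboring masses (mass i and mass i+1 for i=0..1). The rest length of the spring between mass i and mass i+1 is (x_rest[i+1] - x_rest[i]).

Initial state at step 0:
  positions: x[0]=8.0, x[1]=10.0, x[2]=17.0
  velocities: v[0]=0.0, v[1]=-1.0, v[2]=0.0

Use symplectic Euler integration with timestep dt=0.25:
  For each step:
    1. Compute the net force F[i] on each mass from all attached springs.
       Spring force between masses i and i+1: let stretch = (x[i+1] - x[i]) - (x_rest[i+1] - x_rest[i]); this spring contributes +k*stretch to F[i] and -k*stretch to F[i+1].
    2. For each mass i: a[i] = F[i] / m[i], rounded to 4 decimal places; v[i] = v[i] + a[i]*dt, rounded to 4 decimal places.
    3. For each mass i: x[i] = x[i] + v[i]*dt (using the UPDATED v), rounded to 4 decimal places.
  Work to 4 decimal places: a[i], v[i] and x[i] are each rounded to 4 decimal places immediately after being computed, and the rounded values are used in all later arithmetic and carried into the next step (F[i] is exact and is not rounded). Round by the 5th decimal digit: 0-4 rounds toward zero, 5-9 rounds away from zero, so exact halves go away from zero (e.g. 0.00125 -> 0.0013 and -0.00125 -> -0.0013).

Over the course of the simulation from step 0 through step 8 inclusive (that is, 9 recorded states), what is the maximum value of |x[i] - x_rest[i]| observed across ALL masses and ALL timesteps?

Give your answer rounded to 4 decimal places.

Step 0: x=[8.0000 10.0000 17.0000] v=[0.0000 -1.0000 0.0000]
Step 1: x=[7.0000 11.0000 16.7500] v=[-4.0000 4.0000 -1.0000]
Step 2: x=[5.5000 12.4375 16.5625] v=[-6.0000 5.7500 -0.7500]
Step 3: x=[4.2344 13.1719 16.8438] v=[-5.0625 2.9375 1.1250]
Step 4: x=[3.7032 12.5899 17.7071] v=[-2.1250 -2.3281 3.4531]
Step 5: x=[3.8936 11.0655 18.7911] v=[0.7617 -6.0976 4.3359]
Step 6: x=[4.3770 9.6795 19.4437] v=[1.9336 -5.5439 2.6103]
Step 7: x=[4.6860 9.4090 19.1552] v=[1.2361 -1.0822 -1.1539]
Step 8: x=[4.6758 10.3943 17.9302] v=[-0.0409 3.9410 -4.9001]
Max displacement = 2.5910

Answer: 2.5910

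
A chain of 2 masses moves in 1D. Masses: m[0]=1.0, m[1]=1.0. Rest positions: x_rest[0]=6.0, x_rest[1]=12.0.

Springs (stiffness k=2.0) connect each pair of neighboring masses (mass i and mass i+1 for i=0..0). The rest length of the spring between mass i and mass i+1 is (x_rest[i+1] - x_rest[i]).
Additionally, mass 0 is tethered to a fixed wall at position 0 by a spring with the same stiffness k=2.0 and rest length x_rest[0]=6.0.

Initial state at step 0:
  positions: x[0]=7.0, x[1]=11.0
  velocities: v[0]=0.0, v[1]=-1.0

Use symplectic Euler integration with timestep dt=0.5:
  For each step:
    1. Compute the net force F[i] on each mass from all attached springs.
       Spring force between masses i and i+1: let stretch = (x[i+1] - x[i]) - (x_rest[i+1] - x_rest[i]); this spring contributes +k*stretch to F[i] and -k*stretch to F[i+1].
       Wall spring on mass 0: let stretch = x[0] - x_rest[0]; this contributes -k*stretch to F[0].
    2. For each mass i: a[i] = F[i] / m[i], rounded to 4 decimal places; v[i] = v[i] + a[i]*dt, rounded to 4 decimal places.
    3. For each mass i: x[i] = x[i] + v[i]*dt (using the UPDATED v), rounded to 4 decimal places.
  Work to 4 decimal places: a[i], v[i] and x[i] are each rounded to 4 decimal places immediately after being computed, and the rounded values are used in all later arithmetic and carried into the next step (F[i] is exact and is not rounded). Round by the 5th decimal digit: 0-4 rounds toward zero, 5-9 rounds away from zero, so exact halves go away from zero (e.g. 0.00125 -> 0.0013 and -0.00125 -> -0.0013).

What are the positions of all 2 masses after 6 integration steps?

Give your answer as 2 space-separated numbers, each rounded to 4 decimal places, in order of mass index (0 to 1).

Step 0: x=[7.0000 11.0000] v=[0.0000 -1.0000]
Step 1: x=[5.5000 11.5000] v=[-3.0000 1.0000]
Step 2: x=[4.2500 12.0000] v=[-2.5000 1.0000]
Step 3: x=[4.7500 11.6250] v=[1.0000 -0.7500]
Step 4: x=[6.3125 10.8125] v=[3.1250 -1.6250]
Step 5: x=[6.9688 10.7500] v=[1.3125 -0.1250]
Step 6: x=[6.0313 11.7969] v=[-1.8751 2.0938]

Answer: 6.0313 11.7969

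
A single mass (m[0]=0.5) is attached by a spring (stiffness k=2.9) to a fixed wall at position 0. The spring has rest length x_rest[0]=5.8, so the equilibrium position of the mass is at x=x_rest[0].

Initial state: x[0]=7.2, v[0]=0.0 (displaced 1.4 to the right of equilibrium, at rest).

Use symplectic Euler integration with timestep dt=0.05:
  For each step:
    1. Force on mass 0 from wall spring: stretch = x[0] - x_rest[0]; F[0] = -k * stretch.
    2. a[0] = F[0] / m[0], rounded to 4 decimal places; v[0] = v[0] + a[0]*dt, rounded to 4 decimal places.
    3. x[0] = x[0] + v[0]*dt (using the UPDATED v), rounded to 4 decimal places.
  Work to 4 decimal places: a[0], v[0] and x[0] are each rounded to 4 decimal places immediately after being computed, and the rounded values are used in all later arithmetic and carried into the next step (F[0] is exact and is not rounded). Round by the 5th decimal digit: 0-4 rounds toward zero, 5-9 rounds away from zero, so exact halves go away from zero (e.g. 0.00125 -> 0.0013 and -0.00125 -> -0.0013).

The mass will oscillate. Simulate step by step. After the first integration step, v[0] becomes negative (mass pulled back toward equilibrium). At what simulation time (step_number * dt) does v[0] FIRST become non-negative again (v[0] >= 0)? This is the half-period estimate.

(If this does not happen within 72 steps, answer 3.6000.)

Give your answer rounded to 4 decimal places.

Answer: 1.3500

Derivation:
Step 0: x=[7.2000] v=[0.0000]
Step 1: x=[7.1797] v=[-0.4060]
Step 2: x=[7.1394] v=[-0.8061]
Step 3: x=[7.0797] v=[-1.1945]
Step 4: x=[7.0014] v=[-1.5656]
Step 5: x=[6.9057] v=[-1.9140]
Step 6: x=[6.7940] v=[-2.2347]
Step 7: x=[6.6679] v=[-2.5230]
Step 8: x=[6.5292] v=[-2.7747]
Step 9: x=[6.3799] v=[-2.9862]
Step 10: x=[6.2222] v=[-3.1544]
Step 11: x=[6.0584] v=[-3.2768]
Step 12: x=[5.8908] v=[-3.3517]
Step 13: x=[5.7219] v=[-3.3780]
Step 14: x=[5.5541] v=[-3.3554]
Step 15: x=[5.3899] v=[-3.2841]
Step 16: x=[5.2316] v=[-3.1652]
Step 17: x=[5.0816] v=[-3.0004]
Step 18: x=[4.9420] v=[-2.7921]
Step 19: x=[4.8148] v=[-2.5433]
Step 20: x=[4.7019] v=[-2.2576]
Step 21: x=[4.6049] v=[-1.9392]
Step 22: x=[4.5253] v=[-1.5926]
Step 23: x=[4.4642] v=[-1.2229]
Step 24: x=[4.4224] v=[-0.8355]
Step 25: x=[4.4006] v=[-0.4360]
Step 26: x=[4.3991] v=[-0.0302]
Step 27: x=[4.4179] v=[0.3761]
First v>=0 after going negative at step 27, time=1.3500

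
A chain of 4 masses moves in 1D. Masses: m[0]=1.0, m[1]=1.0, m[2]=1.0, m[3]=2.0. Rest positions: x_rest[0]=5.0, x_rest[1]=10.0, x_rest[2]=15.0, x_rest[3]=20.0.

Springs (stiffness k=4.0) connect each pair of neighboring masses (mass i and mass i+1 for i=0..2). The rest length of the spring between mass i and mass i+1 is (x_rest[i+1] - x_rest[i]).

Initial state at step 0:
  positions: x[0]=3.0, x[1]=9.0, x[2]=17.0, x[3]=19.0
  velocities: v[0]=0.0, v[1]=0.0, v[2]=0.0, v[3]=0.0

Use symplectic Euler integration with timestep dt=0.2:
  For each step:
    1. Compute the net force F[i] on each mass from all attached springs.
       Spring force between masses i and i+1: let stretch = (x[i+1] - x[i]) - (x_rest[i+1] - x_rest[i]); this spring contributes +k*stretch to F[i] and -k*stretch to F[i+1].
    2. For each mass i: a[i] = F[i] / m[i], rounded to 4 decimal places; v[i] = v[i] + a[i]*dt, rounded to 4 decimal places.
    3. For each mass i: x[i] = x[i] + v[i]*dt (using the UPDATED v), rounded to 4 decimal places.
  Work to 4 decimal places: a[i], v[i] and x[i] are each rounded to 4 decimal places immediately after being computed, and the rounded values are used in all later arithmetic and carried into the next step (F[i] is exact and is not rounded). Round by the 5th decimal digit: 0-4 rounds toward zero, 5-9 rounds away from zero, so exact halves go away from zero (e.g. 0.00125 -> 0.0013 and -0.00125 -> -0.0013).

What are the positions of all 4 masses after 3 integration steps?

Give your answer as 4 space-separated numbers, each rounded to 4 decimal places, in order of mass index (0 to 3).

Step 0: x=[3.0000 9.0000 17.0000 19.0000] v=[0.0000 0.0000 0.0000 0.0000]
Step 1: x=[3.1600 9.3200 16.0400 19.2400] v=[0.8000 1.6000 -4.8000 1.2000]
Step 2: x=[3.5056 9.7296 14.5168 19.6240] v=[1.7280 2.0480 -7.6160 1.9200]
Step 3: x=[4.0470 9.9093 13.0448 19.9994] v=[2.7072 0.8986 -7.3600 1.8771]

Answer: 4.0470 9.9093 13.0448 19.9994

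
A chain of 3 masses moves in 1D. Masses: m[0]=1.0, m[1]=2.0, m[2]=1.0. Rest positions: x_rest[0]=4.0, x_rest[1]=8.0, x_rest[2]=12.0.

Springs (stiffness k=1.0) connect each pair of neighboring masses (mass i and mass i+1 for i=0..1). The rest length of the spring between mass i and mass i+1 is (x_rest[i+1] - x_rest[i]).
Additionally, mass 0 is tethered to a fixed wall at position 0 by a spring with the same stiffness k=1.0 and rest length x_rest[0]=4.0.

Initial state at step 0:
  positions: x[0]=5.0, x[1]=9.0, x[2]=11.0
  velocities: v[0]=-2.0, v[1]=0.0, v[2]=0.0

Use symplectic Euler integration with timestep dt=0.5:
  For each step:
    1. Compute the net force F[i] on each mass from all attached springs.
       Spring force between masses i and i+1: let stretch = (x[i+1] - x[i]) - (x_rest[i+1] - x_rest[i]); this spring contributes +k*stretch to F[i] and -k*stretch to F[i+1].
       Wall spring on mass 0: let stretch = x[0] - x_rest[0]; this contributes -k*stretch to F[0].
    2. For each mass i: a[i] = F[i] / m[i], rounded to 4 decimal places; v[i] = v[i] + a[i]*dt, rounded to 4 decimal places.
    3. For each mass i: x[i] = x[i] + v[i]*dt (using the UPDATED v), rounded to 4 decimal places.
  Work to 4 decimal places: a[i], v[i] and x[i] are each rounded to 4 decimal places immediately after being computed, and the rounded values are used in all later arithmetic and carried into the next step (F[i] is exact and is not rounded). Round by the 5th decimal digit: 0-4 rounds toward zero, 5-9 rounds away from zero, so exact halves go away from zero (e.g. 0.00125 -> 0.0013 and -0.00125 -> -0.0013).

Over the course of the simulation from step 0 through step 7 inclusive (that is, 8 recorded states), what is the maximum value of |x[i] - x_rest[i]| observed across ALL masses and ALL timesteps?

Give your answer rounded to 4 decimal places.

Answer: 1.4962

Derivation:
Step 0: x=[5.0000 9.0000 11.0000] v=[-2.0000 0.0000 0.0000]
Step 1: x=[3.7500 8.7500 11.5000] v=[-2.5000 -0.5000 1.0000]
Step 2: x=[2.8125 8.2188 12.3125] v=[-1.8750 -1.0625 1.6250]
Step 3: x=[2.5235 7.5235 13.1016] v=[-0.5781 -1.3907 1.5782]
Step 4: x=[2.8536 6.9004 13.4962] v=[0.6602 -1.2462 0.7892]
Step 5: x=[3.4820 6.5959 13.2419] v=[1.2568 -0.6090 -0.5087]
Step 6: x=[4.0184 6.7330 12.3261] v=[1.0728 0.2741 -1.8317]
Step 7: x=[4.2289 7.2299 11.0120] v=[0.4209 0.9938 -2.6283]
Max displacement = 1.4962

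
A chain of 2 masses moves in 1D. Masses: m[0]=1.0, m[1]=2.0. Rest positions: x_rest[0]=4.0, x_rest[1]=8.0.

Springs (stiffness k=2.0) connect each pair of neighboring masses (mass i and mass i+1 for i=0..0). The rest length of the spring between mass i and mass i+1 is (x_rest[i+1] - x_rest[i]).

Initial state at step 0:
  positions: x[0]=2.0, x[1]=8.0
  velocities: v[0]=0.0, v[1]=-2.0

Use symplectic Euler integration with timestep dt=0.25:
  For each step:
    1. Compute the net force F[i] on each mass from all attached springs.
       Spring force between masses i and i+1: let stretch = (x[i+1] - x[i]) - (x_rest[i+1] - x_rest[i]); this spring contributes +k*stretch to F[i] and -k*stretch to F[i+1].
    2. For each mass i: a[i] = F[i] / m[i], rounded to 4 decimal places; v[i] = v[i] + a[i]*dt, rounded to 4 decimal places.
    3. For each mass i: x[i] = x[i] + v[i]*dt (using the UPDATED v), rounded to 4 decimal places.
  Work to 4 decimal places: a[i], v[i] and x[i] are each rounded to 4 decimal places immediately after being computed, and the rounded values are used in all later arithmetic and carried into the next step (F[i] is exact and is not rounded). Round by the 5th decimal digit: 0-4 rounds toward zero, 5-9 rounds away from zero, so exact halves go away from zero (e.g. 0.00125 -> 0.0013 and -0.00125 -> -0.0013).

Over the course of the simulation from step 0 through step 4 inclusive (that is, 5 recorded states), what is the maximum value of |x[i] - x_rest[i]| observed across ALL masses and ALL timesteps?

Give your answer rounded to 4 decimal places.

Step 0: x=[2.0000 8.0000] v=[0.0000 -2.0000]
Step 1: x=[2.2500 7.3750] v=[1.0000 -2.5000]
Step 2: x=[2.6406 6.6797] v=[1.5625 -2.7813]
Step 3: x=[3.0361 5.9819] v=[1.5821 -2.7911]
Step 4: x=[3.2999 5.3500] v=[1.0550 -2.5276]
Max displacement = 2.6500

Answer: 2.6500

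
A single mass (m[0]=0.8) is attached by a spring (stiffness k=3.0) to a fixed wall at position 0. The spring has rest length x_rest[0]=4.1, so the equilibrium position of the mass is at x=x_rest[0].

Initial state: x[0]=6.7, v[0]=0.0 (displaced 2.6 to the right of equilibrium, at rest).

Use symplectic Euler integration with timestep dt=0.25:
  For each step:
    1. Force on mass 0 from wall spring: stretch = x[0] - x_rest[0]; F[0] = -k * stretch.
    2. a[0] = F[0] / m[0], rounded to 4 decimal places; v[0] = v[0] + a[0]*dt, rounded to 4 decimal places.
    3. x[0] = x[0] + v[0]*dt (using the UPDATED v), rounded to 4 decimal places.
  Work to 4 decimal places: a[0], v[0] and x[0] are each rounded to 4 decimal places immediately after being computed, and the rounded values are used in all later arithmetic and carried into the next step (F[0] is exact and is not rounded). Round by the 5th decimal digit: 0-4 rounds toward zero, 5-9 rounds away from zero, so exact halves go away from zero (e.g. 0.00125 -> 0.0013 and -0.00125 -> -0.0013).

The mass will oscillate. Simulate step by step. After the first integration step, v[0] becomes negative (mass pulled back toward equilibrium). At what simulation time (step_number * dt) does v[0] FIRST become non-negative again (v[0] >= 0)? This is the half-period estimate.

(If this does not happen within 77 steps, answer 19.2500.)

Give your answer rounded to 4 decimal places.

Step 0: x=[6.7000] v=[0.0000]
Step 1: x=[6.0906] v=[-2.4375]
Step 2: x=[5.0147] v=[-4.3037]
Step 3: x=[3.7244] v=[-5.1612]
Step 4: x=[2.5221] v=[-4.8091]
Step 5: x=[1.6897] v=[-3.3298]
Step 6: x=[1.4222] v=[-1.0702]
Step 7: x=[1.7823] v=[1.4403]
First v>=0 after going negative at step 7, time=1.7500

Answer: 1.7500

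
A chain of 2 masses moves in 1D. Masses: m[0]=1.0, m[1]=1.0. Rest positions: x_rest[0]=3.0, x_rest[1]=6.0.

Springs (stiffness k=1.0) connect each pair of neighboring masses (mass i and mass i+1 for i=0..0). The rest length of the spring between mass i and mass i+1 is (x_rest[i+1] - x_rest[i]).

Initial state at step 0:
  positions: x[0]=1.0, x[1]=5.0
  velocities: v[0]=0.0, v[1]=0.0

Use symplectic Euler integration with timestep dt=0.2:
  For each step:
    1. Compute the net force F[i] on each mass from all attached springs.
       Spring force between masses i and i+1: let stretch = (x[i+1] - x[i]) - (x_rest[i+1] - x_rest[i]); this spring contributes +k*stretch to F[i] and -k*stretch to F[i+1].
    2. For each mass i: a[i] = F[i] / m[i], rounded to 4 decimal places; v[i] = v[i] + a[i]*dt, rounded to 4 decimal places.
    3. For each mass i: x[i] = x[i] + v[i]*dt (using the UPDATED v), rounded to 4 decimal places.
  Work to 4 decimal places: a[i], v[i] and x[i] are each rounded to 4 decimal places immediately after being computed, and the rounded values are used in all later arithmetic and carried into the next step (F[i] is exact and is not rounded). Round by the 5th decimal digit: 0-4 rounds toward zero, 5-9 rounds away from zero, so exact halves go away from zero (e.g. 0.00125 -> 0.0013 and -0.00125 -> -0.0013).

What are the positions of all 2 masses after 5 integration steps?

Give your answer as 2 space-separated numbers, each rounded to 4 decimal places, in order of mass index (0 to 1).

Step 0: x=[1.0000 5.0000] v=[0.0000 0.0000]
Step 1: x=[1.0400 4.9600] v=[0.2000 -0.2000]
Step 2: x=[1.1168 4.8832] v=[0.3840 -0.3840]
Step 3: x=[1.2243 4.7757] v=[0.5373 -0.5373]
Step 4: x=[1.3538 4.6462] v=[0.6476 -0.6476]
Step 5: x=[1.4950 4.5050] v=[0.7061 -0.7061]

Answer: 1.4950 4.5050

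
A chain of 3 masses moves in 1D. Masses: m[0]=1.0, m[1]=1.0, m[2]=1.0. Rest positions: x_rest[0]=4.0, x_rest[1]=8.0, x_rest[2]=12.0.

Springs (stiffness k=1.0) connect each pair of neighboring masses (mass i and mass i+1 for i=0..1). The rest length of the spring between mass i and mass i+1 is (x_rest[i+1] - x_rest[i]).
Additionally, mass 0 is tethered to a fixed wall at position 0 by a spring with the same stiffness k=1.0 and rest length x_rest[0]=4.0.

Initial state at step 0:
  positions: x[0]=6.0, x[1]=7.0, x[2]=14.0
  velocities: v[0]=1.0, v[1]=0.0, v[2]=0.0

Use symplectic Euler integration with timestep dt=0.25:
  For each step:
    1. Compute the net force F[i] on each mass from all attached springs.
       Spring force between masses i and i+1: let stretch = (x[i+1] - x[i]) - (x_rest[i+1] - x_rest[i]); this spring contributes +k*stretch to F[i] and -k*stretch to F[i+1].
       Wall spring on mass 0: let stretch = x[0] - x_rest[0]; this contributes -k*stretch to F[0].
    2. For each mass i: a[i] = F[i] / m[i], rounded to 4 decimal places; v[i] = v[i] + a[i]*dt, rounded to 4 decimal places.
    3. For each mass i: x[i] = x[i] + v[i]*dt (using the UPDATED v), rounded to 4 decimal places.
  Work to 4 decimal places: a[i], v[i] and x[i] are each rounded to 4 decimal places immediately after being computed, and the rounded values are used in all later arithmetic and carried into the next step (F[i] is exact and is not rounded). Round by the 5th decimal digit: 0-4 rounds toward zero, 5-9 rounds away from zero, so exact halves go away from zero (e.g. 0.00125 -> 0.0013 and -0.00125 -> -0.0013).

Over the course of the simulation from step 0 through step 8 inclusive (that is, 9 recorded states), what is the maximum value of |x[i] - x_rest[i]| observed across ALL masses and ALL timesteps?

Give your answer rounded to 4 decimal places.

Step 0: x=[6.0000 7.0000 14.0000] v=[1.0000 0.0000 0.0000]
Step 1: x=[5.9375 7.3750 13.8125] v=[-0.2500 1.5000 -0.7500]
Step 2: x=[5.5938 8.0625 13.4727] v=[-1.3750 2.7500 -1.3594]
Step 3: x=[5.0547 8.9339 13.0447] v=[-2.1563 3.4854 -1.7120]
Step 4: x=[4.4422 9.8197 12.6098] v=[-2.4502 3.5433 -1.7397]
Step 5: x=[3.8881 10.5438 12.2505] v=[-2.2164 2.8965 -1.4372]
Step 6: x=[3.5070 10.9586 12.0345] v=[-1.5245 1.6593 -0.8639]
Step 7: x=[3.3724 10.9750 12.0013] v=[-0.5384 0.0654 -0.1329]
Step 8: x=[3.5022 10.5803 12.1539] v=[0.5192 -1.5787 0.6105]
Max displacement = 2.9750

Answer: 2.9750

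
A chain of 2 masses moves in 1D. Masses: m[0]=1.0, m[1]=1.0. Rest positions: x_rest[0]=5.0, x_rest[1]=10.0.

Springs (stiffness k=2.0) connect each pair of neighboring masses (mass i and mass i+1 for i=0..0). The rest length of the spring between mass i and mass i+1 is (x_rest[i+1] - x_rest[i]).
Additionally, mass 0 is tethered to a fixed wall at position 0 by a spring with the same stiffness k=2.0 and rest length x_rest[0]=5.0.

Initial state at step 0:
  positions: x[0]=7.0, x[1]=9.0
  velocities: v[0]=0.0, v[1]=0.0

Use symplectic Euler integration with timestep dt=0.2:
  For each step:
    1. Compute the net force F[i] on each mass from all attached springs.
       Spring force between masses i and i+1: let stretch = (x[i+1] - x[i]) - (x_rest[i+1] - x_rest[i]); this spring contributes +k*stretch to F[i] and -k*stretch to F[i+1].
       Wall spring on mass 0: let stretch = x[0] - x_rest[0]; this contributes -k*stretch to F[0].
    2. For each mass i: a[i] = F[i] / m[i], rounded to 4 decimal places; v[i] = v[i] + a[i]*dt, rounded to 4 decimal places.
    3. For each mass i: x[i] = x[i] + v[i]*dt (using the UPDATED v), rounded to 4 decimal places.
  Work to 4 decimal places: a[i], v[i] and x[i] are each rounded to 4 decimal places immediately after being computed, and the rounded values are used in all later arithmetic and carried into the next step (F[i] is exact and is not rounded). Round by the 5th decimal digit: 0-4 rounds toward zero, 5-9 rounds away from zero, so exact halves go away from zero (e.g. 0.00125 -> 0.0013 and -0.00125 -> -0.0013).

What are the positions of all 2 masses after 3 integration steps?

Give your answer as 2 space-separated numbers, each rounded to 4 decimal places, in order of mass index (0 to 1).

Step 0: x=[7.0000 9.0000] v=[0.0000 0.0000]
Step 1: x=[6.6000 9.2400] v=[-2.0000 1.2000]
Step 2: x=[5.8832 9.6688] v=[-3.5840 2.1440]
Step 3: x=[4.9986 10.1948] v=[-4.4230 2.6298]

Answer: 4.9986 10.1948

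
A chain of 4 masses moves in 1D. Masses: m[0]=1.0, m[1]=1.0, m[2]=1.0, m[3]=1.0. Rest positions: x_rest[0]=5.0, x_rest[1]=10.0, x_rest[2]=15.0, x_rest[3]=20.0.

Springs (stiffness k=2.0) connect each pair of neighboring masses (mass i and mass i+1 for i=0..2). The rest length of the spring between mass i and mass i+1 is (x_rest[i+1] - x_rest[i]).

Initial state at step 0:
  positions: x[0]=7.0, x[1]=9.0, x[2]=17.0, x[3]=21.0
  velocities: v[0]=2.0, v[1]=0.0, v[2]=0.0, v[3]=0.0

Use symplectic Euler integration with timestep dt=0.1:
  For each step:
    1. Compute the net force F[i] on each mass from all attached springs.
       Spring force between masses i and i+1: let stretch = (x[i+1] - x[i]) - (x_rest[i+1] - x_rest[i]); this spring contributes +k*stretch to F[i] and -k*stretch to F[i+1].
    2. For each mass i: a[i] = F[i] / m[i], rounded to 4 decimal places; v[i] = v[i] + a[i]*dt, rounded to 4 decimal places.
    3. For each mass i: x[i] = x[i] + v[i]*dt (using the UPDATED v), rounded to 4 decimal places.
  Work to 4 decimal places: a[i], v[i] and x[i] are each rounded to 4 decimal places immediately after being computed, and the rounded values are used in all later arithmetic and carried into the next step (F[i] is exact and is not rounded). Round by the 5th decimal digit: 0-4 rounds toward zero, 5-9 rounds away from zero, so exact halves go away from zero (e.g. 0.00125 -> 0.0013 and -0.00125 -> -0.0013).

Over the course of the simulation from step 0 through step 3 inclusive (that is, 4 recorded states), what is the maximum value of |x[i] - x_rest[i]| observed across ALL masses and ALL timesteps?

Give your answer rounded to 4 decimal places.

Step 0: x=[7.0000 9.0000 17.0000 21.0000] v=[2.0000 0.0000 0.0000 0.0000]
Step 1: x=[7.1400 9.1200 16.9200 21.0200] v=[1.4000 1.2000 -0.8000 0.2000]
Step 2: x=[7.2196 9.3564 16.7660 21.0580] v=[0.7960 2.3640 -1.5400 0.3800]
Step 3: x=[7.2419 9.6983 16.5497 21.1102] v=[0.2234 3.4186 -2.1635 0.5216]
Max displacement = 2.2419

Answer: 2.2419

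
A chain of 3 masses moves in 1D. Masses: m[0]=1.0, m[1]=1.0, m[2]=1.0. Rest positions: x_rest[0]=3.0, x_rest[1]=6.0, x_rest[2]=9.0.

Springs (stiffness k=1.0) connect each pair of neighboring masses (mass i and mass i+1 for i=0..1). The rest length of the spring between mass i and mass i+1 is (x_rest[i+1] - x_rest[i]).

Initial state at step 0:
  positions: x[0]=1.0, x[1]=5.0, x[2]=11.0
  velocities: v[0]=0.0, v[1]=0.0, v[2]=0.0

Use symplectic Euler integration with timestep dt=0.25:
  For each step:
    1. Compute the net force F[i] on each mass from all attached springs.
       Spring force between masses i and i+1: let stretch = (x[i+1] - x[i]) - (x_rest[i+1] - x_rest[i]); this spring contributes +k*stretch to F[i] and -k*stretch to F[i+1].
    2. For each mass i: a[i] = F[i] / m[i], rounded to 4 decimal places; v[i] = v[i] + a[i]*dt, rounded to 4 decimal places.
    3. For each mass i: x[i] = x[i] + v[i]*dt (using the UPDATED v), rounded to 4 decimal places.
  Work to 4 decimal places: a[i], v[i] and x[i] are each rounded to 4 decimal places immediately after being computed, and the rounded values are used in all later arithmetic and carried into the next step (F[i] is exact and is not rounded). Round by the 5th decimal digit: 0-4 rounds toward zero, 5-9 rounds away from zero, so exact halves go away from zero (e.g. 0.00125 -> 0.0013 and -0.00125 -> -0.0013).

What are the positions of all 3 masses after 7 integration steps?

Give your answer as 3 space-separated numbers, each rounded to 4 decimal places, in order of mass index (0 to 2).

Answer: 2.9415 6.3436 7.7149

Derivation:
Step 0: x=[1.0000 5.0000 11.0000] v=[0.0000 0.0000 0.0000]
Step 1: x=[1.0625 5.1250 10.8125] v=[0.2500 0.5000 -0.7500]
Step 2: x=[1.1914 5.3516 10.4570] v=[0.5156 0.9063 -1.4219]
Step 3: x=[1.3928 5.6373 9.9699] v=[0.8057 1.1426 -1.9483]
Step 4: x=[1.6720 5.9285 9.3995] v=[1.1168 1.1646 -2.2815]
Step 5: x=[2.0297 6.1706 8.7997] v=[1.4309 0.9682 -2.3993]
Step 6: x=[2.4587 6.3182 8.2231] v=[1.7161 0.5903 -2.3066]
Step 7: x=[2.9415 6.3436 7.7149] v=[1.9310 0.1017 -2.0328]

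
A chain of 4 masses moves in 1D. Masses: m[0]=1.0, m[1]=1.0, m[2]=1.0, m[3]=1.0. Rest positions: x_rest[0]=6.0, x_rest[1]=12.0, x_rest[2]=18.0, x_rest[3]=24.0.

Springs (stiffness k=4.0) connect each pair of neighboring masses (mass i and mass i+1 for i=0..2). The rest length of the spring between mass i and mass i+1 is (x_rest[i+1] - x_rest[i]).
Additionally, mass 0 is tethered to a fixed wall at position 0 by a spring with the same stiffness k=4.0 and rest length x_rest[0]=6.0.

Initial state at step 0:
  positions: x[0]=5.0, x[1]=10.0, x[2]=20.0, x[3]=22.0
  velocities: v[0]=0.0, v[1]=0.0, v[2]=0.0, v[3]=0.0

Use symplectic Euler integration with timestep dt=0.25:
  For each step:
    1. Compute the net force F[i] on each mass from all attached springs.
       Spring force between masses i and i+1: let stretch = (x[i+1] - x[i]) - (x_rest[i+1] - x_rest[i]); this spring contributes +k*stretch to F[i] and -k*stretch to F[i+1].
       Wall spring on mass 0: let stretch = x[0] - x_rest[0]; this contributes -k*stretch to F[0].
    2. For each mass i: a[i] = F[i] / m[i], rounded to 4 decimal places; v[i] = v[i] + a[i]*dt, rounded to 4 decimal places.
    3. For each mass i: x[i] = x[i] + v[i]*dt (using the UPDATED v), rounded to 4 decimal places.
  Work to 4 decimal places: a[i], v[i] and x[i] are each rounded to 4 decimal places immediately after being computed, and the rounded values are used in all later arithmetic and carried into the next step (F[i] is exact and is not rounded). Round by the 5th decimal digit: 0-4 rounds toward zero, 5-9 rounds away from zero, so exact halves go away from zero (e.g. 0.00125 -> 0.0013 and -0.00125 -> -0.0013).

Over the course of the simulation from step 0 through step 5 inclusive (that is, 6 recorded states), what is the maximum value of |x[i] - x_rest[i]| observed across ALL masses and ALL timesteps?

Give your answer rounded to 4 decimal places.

Answer: 3.4375

Derivation:
Step 0: x=[5.0000 10.0000 20.0000 22.0000] v=[0.0000 0.0000 0.0000 0.0000]
Step 1: x=[5.0000 11.2500 18.0000 23.0000] v=[0.0000 5.0000 -8.0000 4.0000]
Step 2: x=[5.3125 12.6250 15.5625 24.2500] v=[1.2500 5.5000 -9.7500 5.0000]
Step 3: x=[6.1250 12.9063 14.5625 24.8281] v=[3.2500 1.1250 -4.0000 2.3125]
Step 4: x=[7.1016 11.9063 15.7149 24.3398] v=[3.9063 -4.0001 4.6094 -1.9531]
Step 5: x=[7.5040 10.6573 18.0713 23.1953] v=[1.6094 -4.9962 9.4257 -4.5780]
Max displacement = 3.4375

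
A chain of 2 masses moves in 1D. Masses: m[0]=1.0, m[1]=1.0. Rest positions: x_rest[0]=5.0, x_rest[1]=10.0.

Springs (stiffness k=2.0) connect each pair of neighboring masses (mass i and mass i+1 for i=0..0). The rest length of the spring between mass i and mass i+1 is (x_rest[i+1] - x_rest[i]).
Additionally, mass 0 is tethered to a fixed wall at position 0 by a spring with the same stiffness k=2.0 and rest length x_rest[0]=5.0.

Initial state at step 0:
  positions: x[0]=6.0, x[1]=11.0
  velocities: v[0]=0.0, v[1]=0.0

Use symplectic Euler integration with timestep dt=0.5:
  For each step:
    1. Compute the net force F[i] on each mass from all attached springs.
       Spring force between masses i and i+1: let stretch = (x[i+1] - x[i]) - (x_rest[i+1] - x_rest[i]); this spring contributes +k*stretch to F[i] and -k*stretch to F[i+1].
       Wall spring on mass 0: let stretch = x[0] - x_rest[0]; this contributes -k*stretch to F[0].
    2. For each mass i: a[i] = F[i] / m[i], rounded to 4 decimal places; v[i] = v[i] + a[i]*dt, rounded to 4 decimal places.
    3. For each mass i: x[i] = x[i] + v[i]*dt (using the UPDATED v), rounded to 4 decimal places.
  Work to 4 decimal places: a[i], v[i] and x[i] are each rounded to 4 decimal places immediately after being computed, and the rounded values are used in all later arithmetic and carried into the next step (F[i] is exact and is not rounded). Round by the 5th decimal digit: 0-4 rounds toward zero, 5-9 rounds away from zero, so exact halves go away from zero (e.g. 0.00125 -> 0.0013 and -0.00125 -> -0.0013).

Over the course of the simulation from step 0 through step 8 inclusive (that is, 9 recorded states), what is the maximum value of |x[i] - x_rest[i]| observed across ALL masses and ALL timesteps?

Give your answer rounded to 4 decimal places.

Answer: 1.1406

Derivation:
Step 0: x=[6.0000 11.0000] v=[0.0000 0.0000]
Step 1: x=[5.5000 11.0000] v=[-1.0000 0.0000]
Step 2: x=[5.0000 10.7500] v=[-1.0000 -0.5000]
Step 3: x=[4.8750 10.1250] v=[-0.2500 -1.2500]
Step 4: x=[4.9375 9.3750] v=[0.1250 -1.5000]
Step 5: x=[4.7500 8.9063] v=[-0.3750 -0.9375]
Step 6: x=[4.2657 8.8594] v=[-0.9687 -0.0938]
Step 7: x=[3.9454 9.0157] v=[-0.6407 0.3125]
Step 8: x=[4.1875 9.1368] v=[0.4842 0.2422]
Max displacement = 1.1406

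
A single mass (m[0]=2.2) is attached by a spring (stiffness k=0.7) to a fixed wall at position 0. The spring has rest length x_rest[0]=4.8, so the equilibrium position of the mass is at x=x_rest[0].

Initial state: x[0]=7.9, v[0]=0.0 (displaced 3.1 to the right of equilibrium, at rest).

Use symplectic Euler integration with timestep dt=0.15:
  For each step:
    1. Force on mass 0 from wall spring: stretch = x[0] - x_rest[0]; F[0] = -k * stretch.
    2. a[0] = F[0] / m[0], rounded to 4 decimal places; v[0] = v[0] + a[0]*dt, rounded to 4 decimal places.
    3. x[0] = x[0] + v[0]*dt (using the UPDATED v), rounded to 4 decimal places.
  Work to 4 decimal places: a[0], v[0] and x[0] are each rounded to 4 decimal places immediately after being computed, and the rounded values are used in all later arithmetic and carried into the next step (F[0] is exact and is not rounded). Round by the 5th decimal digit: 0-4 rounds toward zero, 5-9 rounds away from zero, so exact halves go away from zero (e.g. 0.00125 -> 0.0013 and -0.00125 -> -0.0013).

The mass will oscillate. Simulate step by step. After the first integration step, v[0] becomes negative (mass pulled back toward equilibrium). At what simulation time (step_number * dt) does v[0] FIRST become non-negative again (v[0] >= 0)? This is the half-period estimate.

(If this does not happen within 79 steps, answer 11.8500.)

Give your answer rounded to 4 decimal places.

Step 0: x=[7.9000] v=[0.0000]
Step 1: x=[7.8778] v=[-0.1480]
Step 2: x=[7.8336] v=[-0.2949]
Step 3: x=[7.7676] v=[-0.4397]
Step 4: x=[7.6804] v=[-0.5813]
Step 5: x=[7.5726] v=[-0.7188]
Step 6: x=[7.4449] v=[-0.8511]
Step 7: x=[7.2983] v=[-0.9773]
Step 8: x=[7.1338] v=[-1.0965]
Step 9: x=[6.9526] v=[-1.2079]
Step 10: x=[6.7560] v=[-1.3106]
Step 11: x=[6.5454] v=[-1.4040]
Step 12: x=[6.3223] v=[-1.4873]
Step 13: x=[6.0883] v=[-1.5600]
Step 14: x=[5.8451] v=[-1.6215]
Step 15: x=[5.5944] v=[-1.6714]
Step 16: x=[5.3380] v=[-1.7093]
Step 17: x=[5.0778] v=[-1.7350]
Step 18: x=[4.8156] v=[-1.7483]
Step 19: x=[4.5532] v=[-1.7491]
Step 20: x=[4.2926] v=[-1.7373]
Step 21: x=[4.0356] v=[-1.7131]
Step 22: x=[3.7841] v=[-1.6766]
Step 23: x=[3.5399] v=[-1.6281]
Step 24: x=[3.3047] v=[-1.5680]
Step 25: x=[3.0802] v=[-1.4966]
Step 26: x=[2.8680] v=[-1.4145]
Step 27: x=[2.6697] v=[-1.3223]
Step 28: x=[2.4866] v=[-1.2206]
Step 29: x=[2.3201] v=[-1.1102]
Step 30: x=[2.1713] v=[-0.9918]
Step 31: x=[2.0414] v=[-0.8663]
Step 32: x=[1.9312] v=[-0.7346]
Step 33: x=[1.8415] v=[-0.5977]
Step 34: x=[1.7730] v=[-0.4565]
Step 35: x=[1.7262] v=[-0.3120]
Step 36: x=[1.7014] v=[-0.1653]
Step 37: x=[1.6988] v=[-0.0174]
Step 38: x=[1.7184] v=[0.1306]
First v>=0 after going negative at step 38, time=5.7000

Answer: 5.7000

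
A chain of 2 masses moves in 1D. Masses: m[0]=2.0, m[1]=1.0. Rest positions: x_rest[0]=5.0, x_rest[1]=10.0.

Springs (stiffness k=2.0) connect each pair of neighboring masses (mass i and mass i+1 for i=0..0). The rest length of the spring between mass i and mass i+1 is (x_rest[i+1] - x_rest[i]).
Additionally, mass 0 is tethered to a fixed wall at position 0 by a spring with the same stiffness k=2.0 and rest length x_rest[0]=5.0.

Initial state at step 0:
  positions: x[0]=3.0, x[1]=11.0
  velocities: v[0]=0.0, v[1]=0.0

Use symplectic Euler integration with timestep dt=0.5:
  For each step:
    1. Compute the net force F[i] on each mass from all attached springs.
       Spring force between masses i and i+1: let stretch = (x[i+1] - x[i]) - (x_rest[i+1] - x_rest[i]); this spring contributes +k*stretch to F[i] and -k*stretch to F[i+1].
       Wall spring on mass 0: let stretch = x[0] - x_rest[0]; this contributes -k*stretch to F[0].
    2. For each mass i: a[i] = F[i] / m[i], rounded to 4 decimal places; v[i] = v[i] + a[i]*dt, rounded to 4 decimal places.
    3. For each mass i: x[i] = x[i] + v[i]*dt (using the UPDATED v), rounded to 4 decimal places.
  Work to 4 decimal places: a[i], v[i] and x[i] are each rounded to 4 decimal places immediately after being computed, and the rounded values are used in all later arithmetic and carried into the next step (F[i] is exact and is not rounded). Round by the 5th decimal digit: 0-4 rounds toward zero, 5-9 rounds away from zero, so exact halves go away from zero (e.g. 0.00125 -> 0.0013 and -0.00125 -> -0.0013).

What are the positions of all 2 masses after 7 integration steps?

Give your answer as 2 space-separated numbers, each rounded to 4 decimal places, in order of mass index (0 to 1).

Answer: 4.7124 12.2099

Derivation:
Step 0: x=[3.0000 11.0000] v=[0.0000 0.0000]
Step 1: x=[4.2500 9.5000] v=[2.5000 -3.0000]
Step 2: x=[5.7500 7.8750] v=[3.0000 -3.2500]
Step 3: x=[6.3438 7.6875] v=[1.1875 -0.3750]
Step 4: x=[5.6875 9.3282] v=[-1.3126 3.2813]
Step 5: x=[4.5195 11.6485] v=[-2.3360 4.6406]
Step 6: x=[4.0039 12.9043] v=[-1.0313 2.5116]
Step 7: x=[4.7124 12.2099] v=[1.4170 -1.3888]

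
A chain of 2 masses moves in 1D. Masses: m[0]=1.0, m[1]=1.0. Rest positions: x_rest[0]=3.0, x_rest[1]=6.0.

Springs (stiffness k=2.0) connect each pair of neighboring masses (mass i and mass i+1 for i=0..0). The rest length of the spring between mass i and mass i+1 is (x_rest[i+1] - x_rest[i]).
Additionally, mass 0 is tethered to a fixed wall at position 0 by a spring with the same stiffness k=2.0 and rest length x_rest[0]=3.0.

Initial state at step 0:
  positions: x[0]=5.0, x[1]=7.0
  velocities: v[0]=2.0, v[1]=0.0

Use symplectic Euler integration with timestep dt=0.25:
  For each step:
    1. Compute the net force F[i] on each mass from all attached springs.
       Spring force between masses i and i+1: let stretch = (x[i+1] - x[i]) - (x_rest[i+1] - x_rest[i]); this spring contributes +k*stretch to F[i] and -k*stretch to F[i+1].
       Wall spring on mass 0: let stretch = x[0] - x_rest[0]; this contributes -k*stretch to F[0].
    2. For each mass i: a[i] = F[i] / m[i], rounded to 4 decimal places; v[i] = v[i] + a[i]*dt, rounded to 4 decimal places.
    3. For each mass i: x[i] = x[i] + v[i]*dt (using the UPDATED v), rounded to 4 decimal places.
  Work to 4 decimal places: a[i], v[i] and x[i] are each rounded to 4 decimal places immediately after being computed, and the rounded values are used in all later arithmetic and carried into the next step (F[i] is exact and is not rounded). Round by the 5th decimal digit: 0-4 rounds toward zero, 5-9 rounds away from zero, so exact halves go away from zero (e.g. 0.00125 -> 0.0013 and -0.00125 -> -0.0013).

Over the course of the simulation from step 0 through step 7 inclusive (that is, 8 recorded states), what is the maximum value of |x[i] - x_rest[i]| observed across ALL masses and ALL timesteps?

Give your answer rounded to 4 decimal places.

Step 0: x=[5.0000 7.0000] v=[2.0000 0.0000]
Step 1: x=[5.1250 7.1250] v=[0.5000 0.5000]
Step 2: x=[4.8594 7.3750] v=[-1.0625 1.0000]
Step 3: x=[4.3008 7.6856] v=[-2.2344 1.2422]
Step 4: x=[3.6277 7.9481] v=[-2.6924 1.0498]
Step 5: x=[3.0412 8.0455] v=[-2.3461 0.3896]
Step 6: x=[2.7001 7.8924] v=[-1.3646 -0.6126]
Step 7: x=[2.6705 7.4652] v=[-0.1185 -1.7088]
Max displacement = 2.1250

Answer: 2.1250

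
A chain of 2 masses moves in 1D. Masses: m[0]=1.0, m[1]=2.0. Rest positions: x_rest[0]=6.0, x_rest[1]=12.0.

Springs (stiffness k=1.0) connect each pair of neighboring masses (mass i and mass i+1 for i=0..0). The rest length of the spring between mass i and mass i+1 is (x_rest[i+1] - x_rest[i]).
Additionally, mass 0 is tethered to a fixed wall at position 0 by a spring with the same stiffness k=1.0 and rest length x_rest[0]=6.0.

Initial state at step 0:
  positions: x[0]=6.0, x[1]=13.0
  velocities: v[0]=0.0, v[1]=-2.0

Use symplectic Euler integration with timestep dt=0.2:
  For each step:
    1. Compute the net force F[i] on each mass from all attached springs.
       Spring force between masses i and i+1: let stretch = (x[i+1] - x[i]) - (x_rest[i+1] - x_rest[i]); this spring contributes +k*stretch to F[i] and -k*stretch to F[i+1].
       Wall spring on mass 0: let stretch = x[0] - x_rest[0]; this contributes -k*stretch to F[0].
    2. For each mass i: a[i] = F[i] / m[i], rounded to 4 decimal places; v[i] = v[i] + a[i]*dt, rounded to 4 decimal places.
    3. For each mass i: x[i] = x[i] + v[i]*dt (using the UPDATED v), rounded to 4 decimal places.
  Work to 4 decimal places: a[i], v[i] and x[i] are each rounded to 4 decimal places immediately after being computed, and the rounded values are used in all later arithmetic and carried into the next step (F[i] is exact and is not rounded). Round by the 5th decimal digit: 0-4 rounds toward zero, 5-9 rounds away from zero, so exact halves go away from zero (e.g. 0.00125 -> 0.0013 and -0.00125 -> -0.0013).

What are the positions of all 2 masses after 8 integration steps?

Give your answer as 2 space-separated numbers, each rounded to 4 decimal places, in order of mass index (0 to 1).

Step 0: x=[6.0000 13.0000] v=[0.0000 -2.0000]
Step 1: x=[6.0400 12.5800] v=[0.2000 -2.1000]
Step 2: x=[6.1000 12.1492] v=[0.3000 -2.1540]
Step 3: x=[6.1580 11.7174] v=[0.2898 -2.1589]
Step 4: x=[6.1920 11.2944] v=[0.1701 -2.1148]
Step 5: x=[6.1824 10.8894] v=[-0.0478 -2.0250]
Step 6: x=[6.1138 10.5103] v=[-0.3429 -1.8957]
Step 7: x=[5.9765 10.1632] v=[-0.6864 -1.7353]
Step 8: x=[5.7676 9.8524] v=[-1.0444 -1.5540]

Answer: 5.7676 9.8524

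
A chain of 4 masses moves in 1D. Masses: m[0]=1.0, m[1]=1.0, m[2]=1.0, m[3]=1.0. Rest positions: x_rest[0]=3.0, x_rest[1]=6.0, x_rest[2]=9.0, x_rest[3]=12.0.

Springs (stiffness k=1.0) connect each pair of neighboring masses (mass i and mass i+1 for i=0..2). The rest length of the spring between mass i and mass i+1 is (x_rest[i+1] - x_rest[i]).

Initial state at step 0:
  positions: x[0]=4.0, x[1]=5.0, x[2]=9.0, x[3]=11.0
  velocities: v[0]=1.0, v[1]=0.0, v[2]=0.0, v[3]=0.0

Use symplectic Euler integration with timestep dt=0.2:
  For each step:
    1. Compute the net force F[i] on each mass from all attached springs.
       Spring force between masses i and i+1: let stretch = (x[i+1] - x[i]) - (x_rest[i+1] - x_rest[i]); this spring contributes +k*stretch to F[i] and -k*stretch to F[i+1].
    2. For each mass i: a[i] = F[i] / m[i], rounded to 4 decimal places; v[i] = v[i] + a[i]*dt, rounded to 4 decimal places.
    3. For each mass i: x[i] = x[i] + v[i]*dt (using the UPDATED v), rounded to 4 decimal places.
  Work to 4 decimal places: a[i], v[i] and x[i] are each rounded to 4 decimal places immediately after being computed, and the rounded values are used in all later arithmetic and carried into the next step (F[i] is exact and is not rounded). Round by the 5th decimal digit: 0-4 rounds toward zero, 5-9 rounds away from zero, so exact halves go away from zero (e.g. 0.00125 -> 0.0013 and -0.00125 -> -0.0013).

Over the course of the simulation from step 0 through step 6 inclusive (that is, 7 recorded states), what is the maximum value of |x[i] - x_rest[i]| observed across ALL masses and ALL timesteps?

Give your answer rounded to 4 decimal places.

Answer: 1.1600

Derivation:
Step 0: x=[4.0000 5.0000 9.0000 11.0000] v=[1.0000 0.0000 0.0000 0.0000]
Step 1: x=[4.1200 5.1200 8.9200 11.0400] v=[0.6000 0.6000 -0.4000 0.2000]
Step 2: x=[4.1600 5.3520 8.7728 11.1152] v=[0.2000 1.1600 -0.7360 0.3760]
Step 3: x=[4.1277 5.6732 8.5825 11.2167] v=[-0.1616 1.6058 -0.9517 0.5075]
Step 4: x=[4.0372 6.0489 8.3812 11.3328] v=[-0.4525 1.8786 -1.0067 0.5807]
Step 5: x=[3.9072 6.4374 8.2046 11.4509] v=[-0.6502 1.9427 -0.8828 0.5904]
Step 6: x=[3.7584 6.7954 8.0872 11.5591] v=[-0.7442 1.7901 -0.5870 0.5411]
Max displacement = 1.1600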